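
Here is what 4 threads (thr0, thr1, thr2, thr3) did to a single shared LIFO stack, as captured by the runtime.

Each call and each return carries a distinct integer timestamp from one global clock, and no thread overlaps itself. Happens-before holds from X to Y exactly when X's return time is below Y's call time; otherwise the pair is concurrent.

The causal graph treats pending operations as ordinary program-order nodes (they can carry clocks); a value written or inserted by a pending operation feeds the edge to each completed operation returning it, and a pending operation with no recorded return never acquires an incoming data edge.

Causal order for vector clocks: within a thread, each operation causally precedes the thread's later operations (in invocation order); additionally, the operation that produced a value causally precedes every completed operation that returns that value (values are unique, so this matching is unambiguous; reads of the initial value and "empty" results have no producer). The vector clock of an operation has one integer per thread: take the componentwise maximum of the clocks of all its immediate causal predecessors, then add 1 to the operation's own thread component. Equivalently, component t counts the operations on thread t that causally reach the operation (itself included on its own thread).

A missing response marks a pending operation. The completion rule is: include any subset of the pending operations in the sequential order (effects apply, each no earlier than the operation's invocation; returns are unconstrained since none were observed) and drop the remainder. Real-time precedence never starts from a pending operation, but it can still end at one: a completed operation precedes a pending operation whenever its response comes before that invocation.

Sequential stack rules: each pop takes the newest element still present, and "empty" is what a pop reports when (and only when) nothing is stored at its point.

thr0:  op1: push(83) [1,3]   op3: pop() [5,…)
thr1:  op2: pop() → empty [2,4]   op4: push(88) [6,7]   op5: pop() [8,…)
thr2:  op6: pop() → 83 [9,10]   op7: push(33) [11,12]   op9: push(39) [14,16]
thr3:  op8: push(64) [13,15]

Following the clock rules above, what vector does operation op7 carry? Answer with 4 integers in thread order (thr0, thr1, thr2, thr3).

op8 (invocation 13): nothing precedes it; thr3's component alone gives (0, 0, 0, 1)
op2 (invocation 2): nothing precedes it; thr1's component alone gives (0, 1, 0, 0)
op1 (invocation 1): nothing precedes it; thr0's component alone gives (1, 0, 0, 0)
op4 (invocation 6): componentwise max over VC(op2)=(0, 1, 0, 0), +1 at thr1, giving (0, 2, 0, 0)
op6 (invocation 9): componentwise max over VC(op1)=(1, 0, 0, 0), +1 at thr2, giving (1, 0, 1, 0)
op3 (invocation 5): componentwise max over VC(op1)=(1, 0, 0, 0), +1 at thr0, giving (2, 0, 0, 0)
op5 (invocation 8): componentwise max over VC(op4)=(0, 2, 0, 0), +1 at thr1, giving (0, 3, 0, 0)
op7 (invocation 11): componentwise max over VC(op6)=(1, 0, 1, 0), +1 at thr2, giving (1, 0, 2, 0)
op9 (invocation 14): componentwise max over VC(op7)=(1, 0, 2, 0), +1 at thr2, giving (1, 0, 3, 0)
target: VC(op7) = (1, 0, 2, 0)

(1, 0, 2, 0)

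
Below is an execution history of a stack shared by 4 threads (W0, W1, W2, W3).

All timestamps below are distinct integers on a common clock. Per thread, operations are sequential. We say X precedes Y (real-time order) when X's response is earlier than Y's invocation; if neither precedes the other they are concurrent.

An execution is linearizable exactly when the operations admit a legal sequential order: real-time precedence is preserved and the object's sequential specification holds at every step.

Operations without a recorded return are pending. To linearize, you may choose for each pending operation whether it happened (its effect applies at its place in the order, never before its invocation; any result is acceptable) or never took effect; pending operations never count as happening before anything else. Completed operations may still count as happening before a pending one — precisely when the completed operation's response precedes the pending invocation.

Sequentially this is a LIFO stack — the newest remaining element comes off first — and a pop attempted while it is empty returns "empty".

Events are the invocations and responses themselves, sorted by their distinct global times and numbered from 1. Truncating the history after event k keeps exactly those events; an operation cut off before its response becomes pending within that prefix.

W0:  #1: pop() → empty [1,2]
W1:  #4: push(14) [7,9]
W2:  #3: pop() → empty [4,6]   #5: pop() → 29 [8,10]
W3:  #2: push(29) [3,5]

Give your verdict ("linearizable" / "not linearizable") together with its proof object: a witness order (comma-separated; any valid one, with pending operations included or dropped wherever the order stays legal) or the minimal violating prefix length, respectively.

after step 1 (#1 pop() → empty): stack <>
after step 2 (#3 pop() → empty): stack <>
after step 3 (#2 push(29)): stack <29>
after step 4 (#5 pop() → 29): stack <>
after step 5 (#4 push(14)): stack <14>

linearizable — witness: #1, #3, #2, #5, #4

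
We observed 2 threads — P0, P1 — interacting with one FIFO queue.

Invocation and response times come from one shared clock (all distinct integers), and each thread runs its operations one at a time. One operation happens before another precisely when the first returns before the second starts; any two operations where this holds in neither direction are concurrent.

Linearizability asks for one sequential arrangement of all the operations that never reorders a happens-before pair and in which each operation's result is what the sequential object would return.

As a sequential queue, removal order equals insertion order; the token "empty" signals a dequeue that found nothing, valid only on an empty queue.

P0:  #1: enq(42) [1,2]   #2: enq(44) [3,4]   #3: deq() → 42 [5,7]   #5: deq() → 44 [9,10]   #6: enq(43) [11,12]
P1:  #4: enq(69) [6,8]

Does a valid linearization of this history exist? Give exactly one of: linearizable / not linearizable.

a witness: #1, #2, #3, #4, #5, #6
1. #1 enq(42), leaving queue <42>
2. #2 enq(44), leaving queue <42,44>
3. #3 deq() → 42, leaving queue <44>
4. #4 enq(69), leaving queue <44,69>
5. #5 deq() → 44, leaving queue <69>
6. #6 enq(43), leaving queue <69,43>

linearizable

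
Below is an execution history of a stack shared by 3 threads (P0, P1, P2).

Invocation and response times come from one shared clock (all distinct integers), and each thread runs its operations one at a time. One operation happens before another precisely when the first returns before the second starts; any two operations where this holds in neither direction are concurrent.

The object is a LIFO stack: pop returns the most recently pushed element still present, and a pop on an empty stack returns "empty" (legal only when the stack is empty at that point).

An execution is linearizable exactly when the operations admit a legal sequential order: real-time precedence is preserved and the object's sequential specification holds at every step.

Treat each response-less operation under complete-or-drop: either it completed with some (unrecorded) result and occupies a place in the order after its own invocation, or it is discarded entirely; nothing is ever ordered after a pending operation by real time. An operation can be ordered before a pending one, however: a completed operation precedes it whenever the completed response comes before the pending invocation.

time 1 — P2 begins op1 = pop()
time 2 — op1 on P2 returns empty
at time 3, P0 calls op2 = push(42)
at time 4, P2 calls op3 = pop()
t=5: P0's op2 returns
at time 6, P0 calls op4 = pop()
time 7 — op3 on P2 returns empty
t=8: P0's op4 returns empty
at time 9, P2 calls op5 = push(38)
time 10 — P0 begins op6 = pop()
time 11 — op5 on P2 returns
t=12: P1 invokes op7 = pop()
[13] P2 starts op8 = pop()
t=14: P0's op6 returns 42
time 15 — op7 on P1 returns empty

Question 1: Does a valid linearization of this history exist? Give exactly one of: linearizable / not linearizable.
not linearizable

already the first 8 events (up to op4's response at time 8) admit no linearization; the first 7 still do
checked exhaustively: 3 real-time-consistent orders of 4 completed operations, zero legal stack replays
sample order op1, op2, op3, op4 stalls at step 3 — op3 pop() → empty has no legal effect
sample order op1, op2, op4, op3 stalls at step 3 — op4 pop() → empty has no legal effect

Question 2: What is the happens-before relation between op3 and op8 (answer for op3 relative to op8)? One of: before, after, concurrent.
Answer: before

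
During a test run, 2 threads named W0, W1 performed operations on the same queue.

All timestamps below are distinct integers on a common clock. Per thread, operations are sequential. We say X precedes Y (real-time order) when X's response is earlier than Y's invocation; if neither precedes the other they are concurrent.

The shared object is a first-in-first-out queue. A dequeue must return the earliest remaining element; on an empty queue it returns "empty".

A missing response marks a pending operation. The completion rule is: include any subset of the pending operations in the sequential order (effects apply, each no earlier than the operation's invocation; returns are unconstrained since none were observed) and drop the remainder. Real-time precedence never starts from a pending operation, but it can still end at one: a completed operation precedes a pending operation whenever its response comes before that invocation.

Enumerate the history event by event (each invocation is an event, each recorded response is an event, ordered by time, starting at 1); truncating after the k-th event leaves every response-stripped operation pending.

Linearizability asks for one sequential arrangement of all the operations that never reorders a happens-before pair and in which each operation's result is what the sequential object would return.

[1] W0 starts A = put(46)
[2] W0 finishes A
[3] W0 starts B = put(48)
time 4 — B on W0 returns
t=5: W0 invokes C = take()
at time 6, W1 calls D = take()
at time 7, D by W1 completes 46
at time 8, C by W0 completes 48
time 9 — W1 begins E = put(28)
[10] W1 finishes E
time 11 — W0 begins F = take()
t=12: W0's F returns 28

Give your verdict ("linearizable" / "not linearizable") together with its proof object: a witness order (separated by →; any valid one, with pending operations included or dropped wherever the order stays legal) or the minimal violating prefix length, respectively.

linearizable — witness: A → B → D → C → E → F

after step 1 (A put(46)): queue <46>
after step 2 (B put(48)): queue <46,48>
after step 3 (D take() → 46): queue <48>
after step 4 (C take() → 48): queue <>
after step 5 (E put(28)): queue <28>
after step 6 (F take() → 28): queue <>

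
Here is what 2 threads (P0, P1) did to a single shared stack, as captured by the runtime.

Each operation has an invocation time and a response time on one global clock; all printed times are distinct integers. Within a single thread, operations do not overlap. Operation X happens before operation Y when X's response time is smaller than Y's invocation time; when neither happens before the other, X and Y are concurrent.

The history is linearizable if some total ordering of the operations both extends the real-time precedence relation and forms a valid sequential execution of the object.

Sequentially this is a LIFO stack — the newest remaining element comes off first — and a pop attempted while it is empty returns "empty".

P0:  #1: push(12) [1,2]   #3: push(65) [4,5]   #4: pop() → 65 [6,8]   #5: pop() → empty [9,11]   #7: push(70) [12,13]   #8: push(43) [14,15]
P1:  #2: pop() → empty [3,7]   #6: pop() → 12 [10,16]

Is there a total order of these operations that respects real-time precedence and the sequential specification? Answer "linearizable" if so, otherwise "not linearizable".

not linearizable

the violation lands at event 7, #2's response at time 7: events 1..6 linearize, events 1..7 do not
real-time-consistent orders of the 3 completed operations: 2 — all fail the stack replay
every completion of the 1 pending operation (#4) was checked; none linearizes
take #1, #2, #3 (pending dropped): step 2 already fails, because #2 pop() → empty cannot occur there
take #1, #3, #2 (pending dropped): step 3 already fails, because #2 pop() → empty cannot occur there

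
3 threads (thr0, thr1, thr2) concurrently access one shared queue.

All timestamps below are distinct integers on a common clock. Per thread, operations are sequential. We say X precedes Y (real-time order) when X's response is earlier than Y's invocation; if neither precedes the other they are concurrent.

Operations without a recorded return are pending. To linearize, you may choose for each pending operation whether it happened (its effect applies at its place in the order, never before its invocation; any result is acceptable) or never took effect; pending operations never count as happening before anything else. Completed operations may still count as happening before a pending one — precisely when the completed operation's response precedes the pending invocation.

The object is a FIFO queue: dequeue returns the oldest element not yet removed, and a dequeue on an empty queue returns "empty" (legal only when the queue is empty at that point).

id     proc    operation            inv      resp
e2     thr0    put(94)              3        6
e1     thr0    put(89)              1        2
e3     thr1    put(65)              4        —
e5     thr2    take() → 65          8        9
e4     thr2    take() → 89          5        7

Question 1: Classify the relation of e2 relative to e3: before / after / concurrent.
e2 spans [3,6], e3 spans [4,…)
the intervals overlap in both directions

concurrent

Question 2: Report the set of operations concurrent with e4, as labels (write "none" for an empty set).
overlap test against e4 [5,7]: concurrent iff the interval meets 5..7
e1 [1,2]: before
e2 [3,6]: concurrent
e3 [4,…): concurrent
e5 [8,9]: after

e2, e3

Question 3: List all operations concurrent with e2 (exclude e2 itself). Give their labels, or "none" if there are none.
e2 runs from 3 to 6; window-overlapping ops are concurrent
e1 [1,2]: before
e3 [4,…): concurrent
e4 [5,7]: concurrent
e5 [8,9]: after

e3, e4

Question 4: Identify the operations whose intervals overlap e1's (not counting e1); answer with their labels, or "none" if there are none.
concurrent with e1 ([1,2]): every op whose interval crosses 1..2
e2 [3,6]: after
e3 [4,…): after
e4 [5,7]: after
e5 [8,9]: after

none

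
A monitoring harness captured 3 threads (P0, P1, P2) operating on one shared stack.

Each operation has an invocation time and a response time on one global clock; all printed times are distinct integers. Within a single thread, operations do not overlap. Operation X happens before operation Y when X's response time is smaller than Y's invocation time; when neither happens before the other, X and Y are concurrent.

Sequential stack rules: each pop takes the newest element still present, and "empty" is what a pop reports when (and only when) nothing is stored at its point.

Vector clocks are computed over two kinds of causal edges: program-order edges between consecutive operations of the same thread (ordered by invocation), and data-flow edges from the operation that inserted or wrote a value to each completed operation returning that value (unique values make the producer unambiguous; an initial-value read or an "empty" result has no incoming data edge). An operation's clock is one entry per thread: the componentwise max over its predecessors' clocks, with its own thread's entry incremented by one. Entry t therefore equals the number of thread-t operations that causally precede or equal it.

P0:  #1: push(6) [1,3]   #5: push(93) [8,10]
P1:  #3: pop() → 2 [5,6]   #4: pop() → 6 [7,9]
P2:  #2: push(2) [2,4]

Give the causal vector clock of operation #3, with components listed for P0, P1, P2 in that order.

(0, 1, 1)

VC(#2, invoked at 2): no causal predecessors; +1 on P2 → (0, 0, 1)
VC(#1, invoked at 1): no causal predecessors; +1 on P0 → (1, 0, 0)
invoked at 5, #3 merges VC(#2)=(0, 0, 1) and bumps P1's slot → (0, 1, 1)
invoked at 8, #5 merges VC(#1)=(1, 0, 0) and bumps P0's slot → (2, 0, 0)
invoked at 7, #4 merges VC(#1)=(1, 0, 0), VC(#3)=(0, 1, 1) and bumps P1's slot → (1, 2, 1)
target: VC(#3) = (0, 1, 1)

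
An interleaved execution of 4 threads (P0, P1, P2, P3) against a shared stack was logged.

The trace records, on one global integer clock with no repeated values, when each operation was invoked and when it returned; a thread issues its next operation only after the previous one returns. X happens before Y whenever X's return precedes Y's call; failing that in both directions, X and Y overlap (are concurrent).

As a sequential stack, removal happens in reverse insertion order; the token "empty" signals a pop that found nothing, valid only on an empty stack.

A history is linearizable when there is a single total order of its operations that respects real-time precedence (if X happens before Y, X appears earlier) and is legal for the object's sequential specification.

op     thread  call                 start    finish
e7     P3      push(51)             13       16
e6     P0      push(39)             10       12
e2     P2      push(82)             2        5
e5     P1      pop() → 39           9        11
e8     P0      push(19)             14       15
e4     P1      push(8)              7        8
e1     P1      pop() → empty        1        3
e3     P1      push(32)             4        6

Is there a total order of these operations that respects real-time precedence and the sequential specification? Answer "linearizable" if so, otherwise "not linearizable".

linearizable

a witness: e1, e2, e3, e4, e6, e5, e7, e8
step 1: e1 pop() → empty — stack <>
step 2: e2 push(82) — stack <82>
step 3: e3 push(32) — stack <82,32>
step 4: e4 push(8) — stack <82,32,8>
step 5: e6 push(39) — stack <82,32,8,39>
step 6: e5 pop() → 39 — stack <82,32,8>
step 7: e7 push(51) — stack <82,32,8,51>
step 8: e8 push(19) — stack <82,32,8,51,19>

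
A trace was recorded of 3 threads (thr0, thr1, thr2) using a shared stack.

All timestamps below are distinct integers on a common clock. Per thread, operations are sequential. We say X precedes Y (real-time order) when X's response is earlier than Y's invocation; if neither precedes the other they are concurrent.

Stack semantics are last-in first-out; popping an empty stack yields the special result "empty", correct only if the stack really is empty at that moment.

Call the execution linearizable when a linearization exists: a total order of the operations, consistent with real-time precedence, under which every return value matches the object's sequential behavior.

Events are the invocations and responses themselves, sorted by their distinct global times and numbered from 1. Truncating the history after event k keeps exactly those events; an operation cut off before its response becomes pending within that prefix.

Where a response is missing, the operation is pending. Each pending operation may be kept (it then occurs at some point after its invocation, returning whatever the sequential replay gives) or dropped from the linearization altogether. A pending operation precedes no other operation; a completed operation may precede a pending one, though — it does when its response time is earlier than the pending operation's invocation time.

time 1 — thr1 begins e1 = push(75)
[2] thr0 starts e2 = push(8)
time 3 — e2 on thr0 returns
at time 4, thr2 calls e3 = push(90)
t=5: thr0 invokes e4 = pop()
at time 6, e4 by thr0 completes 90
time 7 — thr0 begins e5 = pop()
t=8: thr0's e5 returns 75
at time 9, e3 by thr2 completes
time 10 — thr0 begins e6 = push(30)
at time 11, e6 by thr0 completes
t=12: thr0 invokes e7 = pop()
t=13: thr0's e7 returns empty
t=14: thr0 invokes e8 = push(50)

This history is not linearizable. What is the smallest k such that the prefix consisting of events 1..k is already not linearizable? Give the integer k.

events 1..12 are linearizable; a witness order is e2, e1, e3, e4, e5, e6:
after step 1 (e2 push(8)): stack <8>
after step 2 (e1 push(75) (pending, included)): stack <8,75>
after step 3 (e3 push(90)): stack <8,75,90>
after step 4 (e4 pop() → 90): stack <8,75>
after step 5 (e5 pop() → 75): stack <8>
after step 6 (e6 push(30)): stack <8,30>
at event 13 (e7's time-13 response) nothing linearizes any more
no completion choice of the 1 pending operation (e1) rescues it — every subset was tried
take e2, e3, e4, e5, e6, e7 (pending dropped): step 4 already fails, because e5 pop() → 75 cannot occur there
take e2, e4, e3, e5, e6, e7 (pending dropped): step 2 already fails, because e4 pop() → 90 cannot occur there

13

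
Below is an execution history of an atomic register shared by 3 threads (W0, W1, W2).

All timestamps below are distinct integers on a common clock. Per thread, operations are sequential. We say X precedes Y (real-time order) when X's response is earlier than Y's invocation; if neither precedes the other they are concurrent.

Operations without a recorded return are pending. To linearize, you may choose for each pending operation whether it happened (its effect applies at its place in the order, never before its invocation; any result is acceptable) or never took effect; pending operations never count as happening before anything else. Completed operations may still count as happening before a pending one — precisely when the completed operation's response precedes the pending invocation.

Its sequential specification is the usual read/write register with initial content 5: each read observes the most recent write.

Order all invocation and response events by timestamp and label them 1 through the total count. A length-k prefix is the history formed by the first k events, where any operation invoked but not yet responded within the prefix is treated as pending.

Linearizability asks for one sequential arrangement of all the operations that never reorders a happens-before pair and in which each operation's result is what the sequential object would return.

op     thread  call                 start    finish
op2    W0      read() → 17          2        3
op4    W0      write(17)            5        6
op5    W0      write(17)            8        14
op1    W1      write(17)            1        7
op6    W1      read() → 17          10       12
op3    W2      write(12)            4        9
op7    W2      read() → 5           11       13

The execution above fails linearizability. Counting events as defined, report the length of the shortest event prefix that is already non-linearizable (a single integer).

one valid order for events 1..12 is op1, op2, op3, op4, op5, op6:
step 1: op1 write(17) — value 17
step 2: op2 read() → 17 — value 17
step 3: op3 write(12) — value 12
step 4: op4 write(17) — value 17
step 5: op5 write(17) (pending, included) — value 17
step 6: op6 read() → 17 — value 17
event 13 — op7's response, time 13 — after it, nothing linearizes
completion choices over the 1 pending operation (op5) were checked; none helps
for example op1, op2, op3, op4, op6, op7 (pending dropped) fails at step 6: op7 read() → 5 is not legal there
for example op1, op2, op3, op4, op7, op6 (pending dropped) fails at step 5: op7 read() → 5 is not legal there

13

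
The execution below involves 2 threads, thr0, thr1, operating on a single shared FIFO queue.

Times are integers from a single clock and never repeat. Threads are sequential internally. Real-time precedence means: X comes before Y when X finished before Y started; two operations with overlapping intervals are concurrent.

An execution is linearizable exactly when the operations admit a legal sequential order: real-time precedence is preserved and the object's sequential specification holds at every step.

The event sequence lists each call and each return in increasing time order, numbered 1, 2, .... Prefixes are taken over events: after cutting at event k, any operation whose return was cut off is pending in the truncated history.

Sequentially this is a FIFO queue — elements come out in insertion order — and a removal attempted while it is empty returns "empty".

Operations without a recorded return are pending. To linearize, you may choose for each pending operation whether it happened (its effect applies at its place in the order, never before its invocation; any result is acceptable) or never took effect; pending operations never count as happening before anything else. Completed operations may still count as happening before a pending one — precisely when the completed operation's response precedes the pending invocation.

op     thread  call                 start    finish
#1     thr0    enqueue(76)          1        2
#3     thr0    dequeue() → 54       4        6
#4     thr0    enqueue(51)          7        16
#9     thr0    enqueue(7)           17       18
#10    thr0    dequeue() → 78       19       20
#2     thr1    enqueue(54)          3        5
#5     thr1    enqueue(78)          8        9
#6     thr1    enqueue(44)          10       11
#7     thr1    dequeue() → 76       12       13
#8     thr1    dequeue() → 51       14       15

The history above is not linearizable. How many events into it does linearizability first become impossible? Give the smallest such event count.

6

events 1..5 are linearizable; a witness order is #1, #2:
1. #1 enqueue(76), leaving queue <76>
2. #2 enqueue(54), leaving queue <76,54>
event 6 — #3's response, time 6 — after it, nothing linearizes
e.g. #1, #2, #3: illegal at step 3, since #3 dequeue() → 54 cannot apply there
e.g. #1, #3, #2: illegal at step 2, since #3 dequeue() → 54 cannot apply there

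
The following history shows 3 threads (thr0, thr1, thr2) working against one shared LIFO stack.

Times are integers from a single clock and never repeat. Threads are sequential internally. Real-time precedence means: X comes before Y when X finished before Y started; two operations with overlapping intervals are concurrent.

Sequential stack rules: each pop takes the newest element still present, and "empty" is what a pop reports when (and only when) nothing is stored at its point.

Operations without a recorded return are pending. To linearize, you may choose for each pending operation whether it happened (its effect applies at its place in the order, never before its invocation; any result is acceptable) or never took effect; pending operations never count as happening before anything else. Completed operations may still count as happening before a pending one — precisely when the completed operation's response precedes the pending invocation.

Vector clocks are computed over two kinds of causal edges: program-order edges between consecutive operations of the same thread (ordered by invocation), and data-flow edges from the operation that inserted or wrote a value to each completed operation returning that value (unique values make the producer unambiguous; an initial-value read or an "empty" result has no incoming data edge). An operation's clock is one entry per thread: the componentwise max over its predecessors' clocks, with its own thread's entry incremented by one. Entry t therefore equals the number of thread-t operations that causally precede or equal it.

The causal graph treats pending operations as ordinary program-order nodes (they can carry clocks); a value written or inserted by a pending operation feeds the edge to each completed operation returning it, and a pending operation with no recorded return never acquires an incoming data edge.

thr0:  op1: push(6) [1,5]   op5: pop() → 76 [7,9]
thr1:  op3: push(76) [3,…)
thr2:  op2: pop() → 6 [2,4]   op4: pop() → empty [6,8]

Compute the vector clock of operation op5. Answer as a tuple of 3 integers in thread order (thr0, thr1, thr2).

no predecessors for op3 (invoked 3): thr1 increments from zero → (0, 1, 0)
no predecessors for op1 (invoked 1): thr0 increments from zero → (1, 0, 0)
VC(op2, invoked at 2): max of VC(op1)=(1, 0, 0), then +1 on thread thr2 → (1, 0, 1)
VC(op4, invoked at 6): max of VC(op2)=(1, 0, 1), then +1 on thread thr2 → (1, 0, 2)
VC(op5, invoked at 7): max of VC(op1)=(1, 0, 0), VC(op3)=(0, 1, 0), then +1 on thread thr0 → (2, 1, 0)
target: VC(op5) = (2, 1, 0)

(2, 1, 0)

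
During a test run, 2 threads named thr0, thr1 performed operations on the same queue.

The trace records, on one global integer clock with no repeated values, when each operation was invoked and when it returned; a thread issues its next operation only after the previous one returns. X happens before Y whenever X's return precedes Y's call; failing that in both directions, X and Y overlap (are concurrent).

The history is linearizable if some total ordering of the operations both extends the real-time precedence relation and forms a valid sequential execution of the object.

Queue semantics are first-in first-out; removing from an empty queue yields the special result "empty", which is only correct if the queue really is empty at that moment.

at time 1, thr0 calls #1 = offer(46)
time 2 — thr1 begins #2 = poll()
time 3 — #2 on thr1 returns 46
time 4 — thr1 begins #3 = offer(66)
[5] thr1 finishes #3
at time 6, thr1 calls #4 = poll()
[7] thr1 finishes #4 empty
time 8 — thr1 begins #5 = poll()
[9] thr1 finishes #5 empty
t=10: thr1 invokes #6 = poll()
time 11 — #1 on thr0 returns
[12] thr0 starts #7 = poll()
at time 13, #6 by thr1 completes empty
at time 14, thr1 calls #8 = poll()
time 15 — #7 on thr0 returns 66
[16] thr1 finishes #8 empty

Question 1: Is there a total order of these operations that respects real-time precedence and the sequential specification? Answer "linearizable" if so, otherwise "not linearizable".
not linearizable

already the first 7 events (up to #4's response at time 7) admit no linearization; the first 6 still do
the sole real-time-consistent order of 3 completed operations fails the queue replay
no escape via the 1 pending operation (#1): every completion choice fails
e.g. #2, #3, #4 (pending dropped): illegal at step 1, since #2 poll() → 46 cannot apply there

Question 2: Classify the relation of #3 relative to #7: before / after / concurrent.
before

#3 spans [4,5], #7 spans [12,15]
resp(#3)=5 < inv(#7)=12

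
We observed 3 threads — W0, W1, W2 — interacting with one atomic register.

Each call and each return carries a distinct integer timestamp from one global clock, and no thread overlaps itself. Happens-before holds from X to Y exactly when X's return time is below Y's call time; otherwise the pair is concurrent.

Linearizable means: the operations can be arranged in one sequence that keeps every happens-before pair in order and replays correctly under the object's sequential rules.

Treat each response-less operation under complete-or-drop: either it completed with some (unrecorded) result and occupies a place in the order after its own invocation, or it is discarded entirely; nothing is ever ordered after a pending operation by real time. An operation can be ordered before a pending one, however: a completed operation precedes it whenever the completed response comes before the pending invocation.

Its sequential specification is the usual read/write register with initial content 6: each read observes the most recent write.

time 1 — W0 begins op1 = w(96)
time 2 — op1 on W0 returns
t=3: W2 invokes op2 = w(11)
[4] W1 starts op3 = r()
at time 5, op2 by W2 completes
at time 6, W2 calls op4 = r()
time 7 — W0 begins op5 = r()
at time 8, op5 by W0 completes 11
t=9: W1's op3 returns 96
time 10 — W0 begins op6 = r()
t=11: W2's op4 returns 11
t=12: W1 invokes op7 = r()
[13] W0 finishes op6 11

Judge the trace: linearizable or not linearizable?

one valid linearization: op1, op3, op2, op4, op5, op6
step 1: op1 w(96) — value 96
step 2: op3 r() → 96 — value 96
step 3: op2 w(11) — value 11
step 4: op4 r() → 11 — value 11
step 5: op5 r() → 11 — value 11
step 6: op6 r() → 11 — value 11

linearizable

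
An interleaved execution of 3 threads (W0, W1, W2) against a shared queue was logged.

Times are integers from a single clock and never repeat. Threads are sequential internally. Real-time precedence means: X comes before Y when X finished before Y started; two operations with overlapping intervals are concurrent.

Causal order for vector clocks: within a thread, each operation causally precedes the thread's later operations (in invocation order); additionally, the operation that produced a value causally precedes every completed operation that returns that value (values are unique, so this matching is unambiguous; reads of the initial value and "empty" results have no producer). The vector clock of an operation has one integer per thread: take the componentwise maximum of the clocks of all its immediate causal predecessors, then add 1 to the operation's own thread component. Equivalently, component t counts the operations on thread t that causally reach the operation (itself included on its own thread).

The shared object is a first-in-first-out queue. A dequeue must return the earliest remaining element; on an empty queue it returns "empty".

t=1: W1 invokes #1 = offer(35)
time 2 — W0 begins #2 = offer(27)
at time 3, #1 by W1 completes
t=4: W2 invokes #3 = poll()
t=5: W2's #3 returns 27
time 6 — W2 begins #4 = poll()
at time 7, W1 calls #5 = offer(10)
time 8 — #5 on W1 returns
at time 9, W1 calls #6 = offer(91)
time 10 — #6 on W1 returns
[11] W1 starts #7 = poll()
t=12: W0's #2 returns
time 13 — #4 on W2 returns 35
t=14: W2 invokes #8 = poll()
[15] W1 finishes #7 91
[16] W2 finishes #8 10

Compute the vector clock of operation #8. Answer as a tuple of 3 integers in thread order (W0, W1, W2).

VC(#1, invoked at 1): no causal predecessors; +1 on W1 → (0, 1, 0)
VC(#2, invoked at 2): no causal predecessors; +1 on W0 → (1, 0, 0)
#5, invoked 7, takes VC(#1)=(0, 1, 0) under max, adds 1 for W1 → (0, 2, 0)
#3, invoked 4, takes VC(#2)=(1, 0, 0) under max, adds 1 for W2 → (1, 0, 1)
#6, invoked 9, takes VC(#5)=(0, 2, 0) under max, adds 1 for W1 → (0, 3, 0)
#7, invoked 11, takes VC(#6)=(0, 3, 0) under max, adds 1 for W1 → (0, 4, 0)
#4, invoked 6, takes VC(#1)=(0, 1, 0), VC(#3)=(1, 0, 1) under max, adds 1 for W2 → (1, 1, 2)
#8, invoked 14, takes VC(#4)=(1, 1, 2), VC(#5)=(0, 2, 0) under max, adds 1 for W2 → (1, 2, 3)
target: VC(#8) = (1, 2, 3)

(1, 2, 3)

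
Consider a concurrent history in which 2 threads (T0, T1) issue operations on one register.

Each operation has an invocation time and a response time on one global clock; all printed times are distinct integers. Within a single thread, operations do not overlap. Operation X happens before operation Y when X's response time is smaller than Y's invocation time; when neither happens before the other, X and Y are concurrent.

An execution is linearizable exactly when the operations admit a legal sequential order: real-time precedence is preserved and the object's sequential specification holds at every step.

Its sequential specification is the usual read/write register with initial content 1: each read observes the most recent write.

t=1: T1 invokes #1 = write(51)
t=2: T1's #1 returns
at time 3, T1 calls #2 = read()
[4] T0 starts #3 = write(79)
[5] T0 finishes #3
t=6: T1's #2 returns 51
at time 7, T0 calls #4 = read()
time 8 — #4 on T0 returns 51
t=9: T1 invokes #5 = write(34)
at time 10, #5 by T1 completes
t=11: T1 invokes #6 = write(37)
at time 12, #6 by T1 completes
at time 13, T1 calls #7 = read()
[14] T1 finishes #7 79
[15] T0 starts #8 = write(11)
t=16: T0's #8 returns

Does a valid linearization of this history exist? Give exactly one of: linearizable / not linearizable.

prefix check: 1..7 passes, 1..8 fails once #4's time-8 response joins
no legal order exists: 2 real-time-consistent candidates over 4 completed register operations, all rejected
for example #1, #2, #3, #4 fails at step 4: #4 read() → 51 is not legal there
for example #1, #3, #2, #4 fails at step 3: #2 read() → 51 is not legal there

not linearizable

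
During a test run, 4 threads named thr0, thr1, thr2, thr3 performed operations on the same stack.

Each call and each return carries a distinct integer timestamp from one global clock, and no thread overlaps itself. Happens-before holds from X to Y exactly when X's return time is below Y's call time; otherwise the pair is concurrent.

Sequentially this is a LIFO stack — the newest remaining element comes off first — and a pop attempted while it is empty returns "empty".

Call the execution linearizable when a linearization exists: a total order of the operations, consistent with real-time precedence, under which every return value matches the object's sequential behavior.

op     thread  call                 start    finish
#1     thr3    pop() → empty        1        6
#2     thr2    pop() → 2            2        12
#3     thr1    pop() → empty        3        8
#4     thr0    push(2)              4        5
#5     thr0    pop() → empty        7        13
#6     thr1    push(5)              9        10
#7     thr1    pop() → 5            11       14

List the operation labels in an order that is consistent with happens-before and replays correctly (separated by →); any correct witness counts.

#1 → #3 → #4 → #2 → #5 → #6 → #7

1. #1 pop() → empty, leaving stack <>
2. #3 pop() → empty, leaving stack <>
3. #4 push(2), leaving stack <2>
4. #2 pop() → 2, leaving stack <>
5. #5 pop() → empty, leaving stack <>
6. #6 push(5), leaving stack <5>
7. #7 pop() → 5, leaving stack <>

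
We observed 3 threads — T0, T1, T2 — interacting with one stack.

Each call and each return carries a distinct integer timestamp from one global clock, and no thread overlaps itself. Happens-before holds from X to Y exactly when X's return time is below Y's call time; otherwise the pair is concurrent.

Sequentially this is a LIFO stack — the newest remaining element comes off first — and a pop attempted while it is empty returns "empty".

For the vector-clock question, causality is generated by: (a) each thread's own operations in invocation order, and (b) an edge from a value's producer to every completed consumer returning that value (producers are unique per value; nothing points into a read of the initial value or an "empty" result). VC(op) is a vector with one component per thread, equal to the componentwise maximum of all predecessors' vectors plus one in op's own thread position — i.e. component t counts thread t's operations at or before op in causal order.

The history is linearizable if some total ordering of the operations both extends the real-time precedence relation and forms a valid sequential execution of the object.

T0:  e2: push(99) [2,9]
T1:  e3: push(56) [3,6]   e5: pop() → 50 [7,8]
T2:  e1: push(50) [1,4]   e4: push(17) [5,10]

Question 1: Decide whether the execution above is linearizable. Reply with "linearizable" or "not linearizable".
a witness: e2, e3, e1, e5, e4
after step 1 (e2 push(99)): stack <99>
after step 2 (e3 push(56)): stack <99,56>
after step 3 (e1 push(50)): stack <99,56,50>
after step 4 (e5 pop() → 50): stack <99,56>
after step 5 (e4 push(17)): stack <99,56,17>

linearizable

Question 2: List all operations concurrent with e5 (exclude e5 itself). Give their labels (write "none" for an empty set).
e5 spans [7,8]: anything still running between times 7 and 8 counts as concurrent
e1 [1,4]: before
e2 [2,9]: concurrent
e3 [3,6]: before
e4 [5,10]: concurrent

e2, e4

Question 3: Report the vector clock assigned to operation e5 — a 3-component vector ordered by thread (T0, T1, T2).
root op e1, invoked 1: fresh clock plus T2's own tick → (0, 0, 1)
root op e3, invoked 3: fresh clock plus T1's own tick → (0, 1, 0)
root op e2, invoked 2: fresh clock plus T0's own tick → (1, 0, 0)
merge at e4 (invoked 5): VC(e1)=(0, 0, 1), own-thread bump on T2 → (0, 0, 2)
merge at e5 (invoked 7): VC(e1)=(0, 0, 1), VC(e3)=(0, 1, 0), own-thread bump on T1 → (0, 2, 1)
target: VC(e5) = (0, 2, 1)

(0, 2, 1)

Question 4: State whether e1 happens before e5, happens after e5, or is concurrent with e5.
e1 spans [1,4], e5 spans [7,8]
resp(e1)=4 < inv(e5)=7

before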